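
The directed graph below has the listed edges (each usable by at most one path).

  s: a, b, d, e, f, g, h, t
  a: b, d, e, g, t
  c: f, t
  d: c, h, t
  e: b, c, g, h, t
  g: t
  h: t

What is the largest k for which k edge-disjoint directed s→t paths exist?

6

Assign every edge capacity 1; by Menger, the answer equals the max flow.
Path s→t (+1); total 1.
Path s→a→t (+1); total 2.
Path s→d→t (+1); total 3.
Path s→e→t (+1); total 4.
Path s→g→t (+1); total 5.
Path s→h→t (+1); total 6.
No residual s→t path; max flow = 6.
Certifying cut of size 6: {s→a, s→d, s→e, s→g, s→h, s→t}.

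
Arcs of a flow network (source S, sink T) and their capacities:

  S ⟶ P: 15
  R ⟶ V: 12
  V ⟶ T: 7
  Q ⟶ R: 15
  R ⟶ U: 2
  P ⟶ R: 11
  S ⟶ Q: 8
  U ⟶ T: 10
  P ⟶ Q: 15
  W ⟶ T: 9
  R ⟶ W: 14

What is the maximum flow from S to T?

18

Augment S→P→R→U→T: bottleneck 2, flow now 2.
Augment S→P→R→V→T: bottleneck 7, flow now 9.
Augment S→P→R→W→T: bottleneck 2, flow now 11.
Augment S→Q→R→W→T: bottleneck 7, flow now 18.
No augmenting path remains; maximum flow = 18.
In the residual graph, reachable from S: {S, P, Q, R, V, W}.
Min-cut edges: R→U (2), V→T (7), W→T (9); capacity 2 + 7 + 9 = 18.
This cut is saturated, so no flow can exceed 18.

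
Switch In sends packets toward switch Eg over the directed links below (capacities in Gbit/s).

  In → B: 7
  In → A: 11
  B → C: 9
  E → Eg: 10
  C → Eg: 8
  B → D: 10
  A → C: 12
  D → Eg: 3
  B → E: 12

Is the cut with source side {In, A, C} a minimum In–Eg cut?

Yes — it is a minimum cut (capacity 15).

Given cut capacity: 7 + 8 = 15.
Augment In→A→C→Eg: bottleneck 8, flow now 8.
Augment In→B→D→Eg: bottleneck 3, flow now 11.
Augment In→B→E→Eg: bottleneck 4, flow now 15.
No augmenting path remains; maximum flow = 15.
Cut capacity 15 equals the max flow, so it is a minimum cut.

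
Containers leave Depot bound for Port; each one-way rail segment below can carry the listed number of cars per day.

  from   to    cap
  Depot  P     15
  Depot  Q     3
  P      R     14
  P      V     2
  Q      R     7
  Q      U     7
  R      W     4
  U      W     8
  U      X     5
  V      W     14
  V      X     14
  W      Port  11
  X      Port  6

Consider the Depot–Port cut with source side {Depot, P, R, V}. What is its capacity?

Edges leaving {Depot, P, R, V}: Depot→Q (3), R→W (4), V→W (14), V→X (14).
Cut capacity = 3 + 4 + 14 + 14 = 35.

35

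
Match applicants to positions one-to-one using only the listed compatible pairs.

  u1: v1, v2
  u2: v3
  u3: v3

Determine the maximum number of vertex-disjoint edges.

Unit-capacity flow: source→left, listed edges, right→sink; max matching = max flow.
Augmenting path u1→v1 (+1); matched 1.
Augmenting path u2→v3 (+1); matched 2.
No augmenting path remains; maximum matching = 2.
König certificate: {u1, v3} is a vertex cover of size 2 (every listed pair touches it), so no matching can be larger.

2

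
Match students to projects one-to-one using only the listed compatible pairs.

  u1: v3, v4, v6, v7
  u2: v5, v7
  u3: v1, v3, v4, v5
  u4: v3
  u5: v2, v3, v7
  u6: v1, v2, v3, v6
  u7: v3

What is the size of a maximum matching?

Unit-capacity flow: source→left, listed edges, right→sink; max matching = max flow.
Augmenting path u1→v3 (+1); matched 1.
Augmenting path u2→v5 (+1); matched 2.
Augmenting path u3→v1 (+1); matched 3.
Augmenting path u5→v2 (+1); matched 4.
Augmenting path u6→v6 (+1); matched 5.
Augmenting path u4→v3→u1→v4 (+1); matched 6.
No augmenting path remains; maximum matching = 6.
König certificate: {u1, u2, u3, u5, u6, v3} is a vertex cover of size 6 (every listed pair touches it), so no matching can be larger.

6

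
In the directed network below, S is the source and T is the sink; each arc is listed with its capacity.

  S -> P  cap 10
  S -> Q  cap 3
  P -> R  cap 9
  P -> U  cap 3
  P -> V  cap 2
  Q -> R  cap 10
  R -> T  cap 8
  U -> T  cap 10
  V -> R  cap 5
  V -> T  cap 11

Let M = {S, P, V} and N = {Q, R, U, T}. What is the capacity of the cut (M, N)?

31

Edges leaving {S, P, V}: S→Q (3), P→R (9), P→U (3), V→R (5), V→T (11).
Cut capacity = 3 + 9 + 3 + 5 + 11 = 31.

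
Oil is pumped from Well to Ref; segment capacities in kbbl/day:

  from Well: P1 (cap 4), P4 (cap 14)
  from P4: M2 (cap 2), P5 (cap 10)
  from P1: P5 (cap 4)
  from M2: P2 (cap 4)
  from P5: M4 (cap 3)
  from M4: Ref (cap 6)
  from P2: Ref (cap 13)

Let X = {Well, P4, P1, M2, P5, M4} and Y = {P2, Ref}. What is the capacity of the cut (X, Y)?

Edges leaving {Well, P4, P1, M2, P5, M4}: M2→P2 (4), M4→Ref (6).
Cut capacity = 4 + 6 = 10.

10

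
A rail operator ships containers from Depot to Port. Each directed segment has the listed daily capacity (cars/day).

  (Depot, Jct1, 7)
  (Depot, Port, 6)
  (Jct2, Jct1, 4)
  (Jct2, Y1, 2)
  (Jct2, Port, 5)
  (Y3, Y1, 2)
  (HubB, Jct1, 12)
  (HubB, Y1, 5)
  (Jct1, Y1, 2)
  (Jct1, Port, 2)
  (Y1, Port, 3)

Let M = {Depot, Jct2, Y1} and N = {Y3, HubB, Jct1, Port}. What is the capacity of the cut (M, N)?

25

Edges leaving {Depot, Jct2, Y1}: Depot→Jct1 (7), Depot→Port (6), Jct2→Jct1 (4), Jct2→Port (5), Y1→Port (3).
Cut capacity = 7 + 6 + 4 + 5 + 3 = 25.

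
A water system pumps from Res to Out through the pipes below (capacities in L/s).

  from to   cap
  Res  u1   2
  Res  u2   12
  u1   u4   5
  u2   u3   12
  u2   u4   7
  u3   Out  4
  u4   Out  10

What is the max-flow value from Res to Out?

13

Augment Res→u1→u4→Out: bottleneck 2, flow now 2.
Augment Res→u2→u3→Out: bottleneck 4, flow now 6.
Augment Res→u2→u4→Out: bottleneck 7, flow now 13.
No augmenting path remains; maximum flow = 13.
In the residual graph, reachable from Res: {Res, u2, u3}.
Min-cut edges: Res→u1 (2), u2→u4 (7), u3→Out (4); capacity 2 + 7 + 4 = 13.
This cut is saturated, so no flow can exceed 13.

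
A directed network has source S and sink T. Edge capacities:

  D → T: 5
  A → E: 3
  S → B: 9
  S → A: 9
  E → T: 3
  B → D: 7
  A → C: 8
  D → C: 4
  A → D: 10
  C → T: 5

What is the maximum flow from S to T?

13

Augment S→A→C→T: bottleneck 5, flow now 5.
Augment S→A→D→T: bottleneck 4, flow now 9.
Augment S→B→D→T: bottleneck 1, flow now 10.
Augment S→B→D→A→E→T: bottleneck 3, flow now 13. (uses reverse residual edge)
No augmenting path remains; maximum flow = 13.
In the residual graph, reachable from S: {S, A, B, C, D}.
Min-cut edges: A→E (3), C→T (5), D→T (5); capacity 3 + 5 + 5 = 13.
This cut is saturated, so no flow can exceed 13.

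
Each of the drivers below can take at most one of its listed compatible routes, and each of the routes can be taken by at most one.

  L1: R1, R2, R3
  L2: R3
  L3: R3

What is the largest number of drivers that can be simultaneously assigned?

Unit-capacity flow: source→left, listed edges, right→sink; max matching = max flow.
Augmenting path L1→R1 (+1); matched 1.
Augmenting path L2→R3 (+1); matched 2.
No augmenting path remains; maximum matching = 2.
König certificate: {L1, R3} is a vertex cover of size 2 (every listed pair touches it), so no matching can be larger.

2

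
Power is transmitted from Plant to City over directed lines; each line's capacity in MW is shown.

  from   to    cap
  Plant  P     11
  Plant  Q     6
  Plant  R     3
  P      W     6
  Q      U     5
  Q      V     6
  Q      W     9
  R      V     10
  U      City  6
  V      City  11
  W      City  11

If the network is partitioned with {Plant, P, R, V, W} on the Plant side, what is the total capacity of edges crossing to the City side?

Edges leaving {Plant, P, R, V, W}: Plant→Q (6), V→City (11), W→City (11).
Cut capacity = 6 + 11 + 11 = 28.

28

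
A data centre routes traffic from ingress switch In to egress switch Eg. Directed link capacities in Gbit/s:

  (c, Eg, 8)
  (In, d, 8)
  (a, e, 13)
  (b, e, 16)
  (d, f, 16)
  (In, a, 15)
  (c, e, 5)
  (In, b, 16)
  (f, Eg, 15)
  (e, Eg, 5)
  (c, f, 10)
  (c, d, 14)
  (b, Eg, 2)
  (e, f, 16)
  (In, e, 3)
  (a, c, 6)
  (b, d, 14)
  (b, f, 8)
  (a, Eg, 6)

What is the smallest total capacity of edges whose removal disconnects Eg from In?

34

Augment In→a→Eg: bottleneck 6, flow now 6.
Augment In→b→Eg: bottleneck 2, flow now 8.
Augment In→e→Eg: bottleneck 3, flow now 11.
Augment In→a→c→Eg: bottleneck 6, flow now 17.
Augment In→a→e→Eg: bottleneck 2, flow now 19.
Augment In→b→f→Eg: bottleneck 8, flow now 27.
Augment In→d→f→Eg: bottleneck 7, flow now 34.
No augmenting path remains; maximum flow = 34.
By max-flow min-cut, the minimum cut capacity equals the max flow.
In the residual graph, reachable from In: {In, a, b, d, e, f}.
Min-cut edges: a→c (6), a→Eg (6), b→Eg (2), e→Eg (5), f→Eg (15); capacity 6 + 6 + 2 + 5 + 15 = 34.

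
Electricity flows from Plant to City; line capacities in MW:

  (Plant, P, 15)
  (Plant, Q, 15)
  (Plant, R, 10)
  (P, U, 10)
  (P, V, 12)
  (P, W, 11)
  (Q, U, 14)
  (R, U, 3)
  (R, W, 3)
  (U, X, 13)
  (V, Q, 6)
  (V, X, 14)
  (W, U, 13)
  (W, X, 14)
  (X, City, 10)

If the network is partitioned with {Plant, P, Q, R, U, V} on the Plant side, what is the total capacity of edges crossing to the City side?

Edges leaving {Plant, P, Q, R, U, V}: P→W (11), R→W (3), U→X (13), V→X (14).
Cut capacity = 11 + 3 + 13 + 14 = 41.

41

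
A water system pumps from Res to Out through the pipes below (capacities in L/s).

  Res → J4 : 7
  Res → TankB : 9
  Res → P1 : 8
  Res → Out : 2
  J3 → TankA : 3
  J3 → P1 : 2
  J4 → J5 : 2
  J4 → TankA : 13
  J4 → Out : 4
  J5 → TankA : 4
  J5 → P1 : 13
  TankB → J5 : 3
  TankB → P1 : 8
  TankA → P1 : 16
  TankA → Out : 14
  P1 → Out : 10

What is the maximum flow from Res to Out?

22

Augment Res→Out: bottleneck 2, flow now 2.
Augment Res→J4→Out: bottleneck 4, flow now 6.
Augment Res→P1→Out: bottleneck 8, flow now 14.
Augment Res→J4→TankA→Out: bottleneck 3, flow now 17.
Augment Res→TankB→P1→Out: bottleneck 2, flow now 19.
Augment Res→TankB→J5→TankA→Out: bottleneck 3, flow now 22.
No augmenting path remains; maximum flow = 22.
In the residual graph, reachable from Res: {Res, TankB, P1}.
Min-cut edges: Res→J4 (7), Res→Out (2), TankB→J5 (3), P1→Out (10); capacity 7 + 2 + 3 + 10 = 22.
This cut is saturated, so no flow can exceed 22.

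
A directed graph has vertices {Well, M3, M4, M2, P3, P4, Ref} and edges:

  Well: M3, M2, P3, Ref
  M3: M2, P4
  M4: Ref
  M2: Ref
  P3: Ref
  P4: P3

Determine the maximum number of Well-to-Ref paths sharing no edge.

3

Assign every edge capacity 1; by Menger, the answer equals the max flow.
Path Well→Ref (+1); total 1.
Path Well→M2→Ref (+1); total 2.
Path Well→P3→Ref (+1); total 3.
No residual Well→Ref path; max flow = 3.
Certifying cut of size 3: {M2→Ref, P3→Ref, Well→Ref}.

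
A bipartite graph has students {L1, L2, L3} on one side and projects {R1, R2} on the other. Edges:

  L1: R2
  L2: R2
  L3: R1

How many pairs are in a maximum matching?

2

Unit-capacity flow: source→left, listed edges, right→sink; max matching = max flow.
Augmenting path L1→R2 (+1); matched 1.
Augmenting path L3→R1 (+1); matched 2.
No augmenting path remains; maximum matching = 2.
König certificate: {L3, R2} is a vertex cover of size 2 (every listed pair touches it), so no matching can be larger.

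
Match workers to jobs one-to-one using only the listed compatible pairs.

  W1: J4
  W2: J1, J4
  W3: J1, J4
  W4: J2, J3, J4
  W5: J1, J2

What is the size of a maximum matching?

Unit-capacity flow: source→left, listed edges, right→sink; max matching = max flow.
Augmenting path W1→J4 (+1); matched 1.
Augmenting path W2→J1 (+1); matched 2.
Augmenting path W4→J2 (+1); matched 3.
Augmenting path W5→J2→W4→J3 (+1); matched 4.
No augmenting path remains; maximum matching = 4.
König certificate: {W4, W5, J1, J4} is a vertex cover of size 4 (every listed pair touches it), so no matching can be larger.

4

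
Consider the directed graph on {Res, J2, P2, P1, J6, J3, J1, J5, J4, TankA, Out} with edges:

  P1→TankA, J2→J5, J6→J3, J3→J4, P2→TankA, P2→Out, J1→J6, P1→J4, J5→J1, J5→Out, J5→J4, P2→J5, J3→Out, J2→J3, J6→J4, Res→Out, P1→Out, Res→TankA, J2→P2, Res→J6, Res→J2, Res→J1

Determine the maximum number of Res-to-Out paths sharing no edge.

Assign every edge capacity 1; by Menger, the answer equals the max flow.
Path Res→Out (+1); total 1.
Path Res→J2→P2→Out (+1); total 2.
Path Res→J6→J3→Out (+1); total 3.
No residual Res→Out path; max flow = 3.
Certifying cut of size 3: {J6→J3, Res→J2, Res→Out}.

3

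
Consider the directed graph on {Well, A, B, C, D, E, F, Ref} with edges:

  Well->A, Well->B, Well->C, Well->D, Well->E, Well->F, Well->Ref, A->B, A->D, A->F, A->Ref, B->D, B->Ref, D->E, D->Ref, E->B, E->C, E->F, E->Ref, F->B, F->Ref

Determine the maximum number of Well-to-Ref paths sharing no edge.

Assign every edge capacity 1; by Menger, the answer equals the max flow.
Path Well→Ref (+1); total 1.
Path Well→A→Ref (+1); total 2.
Path Well→B→Ref (+1); total 3.
Path Well→D→Ref (+1); total 4.
Path Well→E→Ref (+1); total 5.
Path Well→F→Ref (+1); total 6.
No residual Well→Ref path; max flow = 6.
Certifying cut of size 6: {Well→A, Well→B, Well→D, Well→E, Well→F, Well→Ref}.

6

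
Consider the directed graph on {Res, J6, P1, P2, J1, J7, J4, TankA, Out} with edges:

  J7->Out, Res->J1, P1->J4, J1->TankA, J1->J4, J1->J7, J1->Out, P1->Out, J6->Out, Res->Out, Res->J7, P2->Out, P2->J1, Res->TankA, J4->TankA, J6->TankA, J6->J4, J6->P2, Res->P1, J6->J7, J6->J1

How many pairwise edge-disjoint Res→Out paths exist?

Assign every edge capacity 1; by Menger, the answer equals the max flow.
Path Res→Out (+1); total 1.
Path Res→P1→Out (+1); total 2.
Path Res→J1→Out (+1); total 3.
Path Res→J7→Out (+1); total 4.
No residual Res→Out path; max flow = 4.
Certifying cut of size 4: {Res→J1, Res→J7, Res→Out, Res→P1}.

4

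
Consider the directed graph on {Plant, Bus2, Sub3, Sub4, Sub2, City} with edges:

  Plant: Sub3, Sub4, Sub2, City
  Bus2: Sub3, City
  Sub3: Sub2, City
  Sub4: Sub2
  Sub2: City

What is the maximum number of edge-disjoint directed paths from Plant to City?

3

Assign every edge capacity 1; by Menger, the answer equals the max flow.
Path Plant→City (+1); total 1.
Path Plant→Sub3→City (+1); total 2.
Path Plant→Sub2→City (+1); total 3.
No residual Plant→City path; max flow = 3.
Certifying cut of size 3: {Plant→City, Plant→Sub3, Sub2→City}.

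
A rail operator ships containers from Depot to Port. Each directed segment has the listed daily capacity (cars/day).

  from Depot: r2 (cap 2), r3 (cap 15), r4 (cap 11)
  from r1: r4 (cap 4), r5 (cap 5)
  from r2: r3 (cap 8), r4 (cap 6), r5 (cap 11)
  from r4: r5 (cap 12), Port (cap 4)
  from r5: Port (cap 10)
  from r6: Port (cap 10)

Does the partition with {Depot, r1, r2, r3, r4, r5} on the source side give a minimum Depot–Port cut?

No — its capacity is 14, but the minimum cut has capacity 13.

Given cut capacity: 4 + 10 = 14.
Augment Depot→r4→Port: bottleneck 4, flow now 4.
Augment Depot→r2→r5→Port: bottleneck 2, flow now 6.
Augment Depot→r4→r5→Port: bottleneck 7, flow now 13.
No augmenting path remains; maximum flow = 13.
In the residual graph, reachable from Depot: {Depot, r3}.
Min-cut edges: Depot→r2 (2), Depot→r4 (11); capacity 2 + 11 = 13.
Cut capacity 14 exceeds the max flow 13, so it is not minimum.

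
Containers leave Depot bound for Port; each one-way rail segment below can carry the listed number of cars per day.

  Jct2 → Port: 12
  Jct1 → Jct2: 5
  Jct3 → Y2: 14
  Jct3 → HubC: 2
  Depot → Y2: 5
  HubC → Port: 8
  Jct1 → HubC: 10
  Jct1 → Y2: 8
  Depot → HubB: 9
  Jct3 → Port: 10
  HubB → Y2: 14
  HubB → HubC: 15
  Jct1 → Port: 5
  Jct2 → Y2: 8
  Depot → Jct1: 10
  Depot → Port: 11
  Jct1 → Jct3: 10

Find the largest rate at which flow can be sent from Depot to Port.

Augment Depot→Port: bottleneck 11, flow now 11.
Augment Depot→Jct1→Port: bottleneck 5, flow now 16.
Augment Depot→Jct1→Jct2→Port: bottleneck 5, flow now 21.
Augment Depot→HubB→HubC→Port: bottleneck 8, flow now 29.
No augmenting path remains; maximum flow = 29.
In the residual graph, reachable from Depot: {Depot, HubB, Y2, HubC}.
Min-cut edges: Depot→Jct1 (10), Depot→Port (11), HubC→Port (8); capacity 10 + 11 + 8 = 29.
This cut is saturated, so no flow can exceed 29.

29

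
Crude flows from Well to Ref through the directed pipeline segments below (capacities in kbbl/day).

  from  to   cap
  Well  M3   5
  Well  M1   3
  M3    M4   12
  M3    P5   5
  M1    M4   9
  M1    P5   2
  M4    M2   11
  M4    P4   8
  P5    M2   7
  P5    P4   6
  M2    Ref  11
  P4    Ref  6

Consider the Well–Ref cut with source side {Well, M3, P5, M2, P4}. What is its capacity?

32

Edges leaving {Well, M3, P5, M2, P4}: Well→M1 (3), M3→M4 (12), M2→Ref (11), P4→Ref (6).
Cut capacity = 3 + 12 + 11 + 6 = 32.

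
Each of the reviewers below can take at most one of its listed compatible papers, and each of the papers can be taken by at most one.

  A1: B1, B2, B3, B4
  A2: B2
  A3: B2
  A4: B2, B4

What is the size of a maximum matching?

Unit-capacity flow: source→left, listed edges, right→sink; max matching = max flow.
Augmenting path A1→B1 (+1); matched 1.
Augmenting path A2→B2 (+1); matched 2.
Augmenting path A4→B4 (+1); matched 3.
No augmenting path remains; maximum matching = 3.
König certificate: {A1, A4, B2} is a vertex cover of size 3 (every listed pair touches it), so no matching can be larger.

3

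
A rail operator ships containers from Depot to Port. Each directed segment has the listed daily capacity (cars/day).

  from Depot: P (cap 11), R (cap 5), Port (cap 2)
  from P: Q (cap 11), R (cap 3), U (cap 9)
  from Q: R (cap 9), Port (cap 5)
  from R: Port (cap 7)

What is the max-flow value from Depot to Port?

Augment Depot→Port: bottleneck 2, flow now 2.
Augment Depot→R→Port: bottleneck 5, flow now 7.
Augment Depot→P→Q→Port: bottleneck 5, flow now 12.
Augment Depot→P→R→Port: bottleneck 2, flow now 14.
No augmenting path remains; maximum flow = 14.
In the residual graph, reachable from Depot: {Depot, P, Q, R, U}.
Min-cut edges: Depot→Port (2), Q→Port (5), R→Port (7); capacity 2 + 5 + 7 = 14.
This cut is saturated, so no flow can exceed 14.

14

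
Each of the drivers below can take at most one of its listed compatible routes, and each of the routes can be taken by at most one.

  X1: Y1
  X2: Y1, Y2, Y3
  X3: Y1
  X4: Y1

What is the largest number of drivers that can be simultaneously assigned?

Unit-capacity flow: source→left, listed edges, right→sink; max matching = max flow.
Augmenting path X1→Y1 (+1); matched 1.
Augmenting path X2→Y2 (+1); matched 2.
No augmenting path remains; maximum matching = 2.
König certificate: {X2, Y1} is a vertex cover of size 2 (every listed pair touches it), so no matching can be larger.

2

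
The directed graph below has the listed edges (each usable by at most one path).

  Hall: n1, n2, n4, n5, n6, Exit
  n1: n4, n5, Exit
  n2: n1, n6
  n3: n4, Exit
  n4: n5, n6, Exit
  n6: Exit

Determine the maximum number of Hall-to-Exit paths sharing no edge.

Assign every edge capacity 1; by Menger, the answer equals the max flow.
Path Hall→Exit (+1); total 1.
Path Hall→n1→Exit (+1); total 2.
Path Hall→n4→Exit (+1); total 3.
Path Hall→n6→Exit (+1); total 4.
No residual Hall→Exit path; max flow = 4.
Certifying cut of size 4: {Hall→Exit, n1→Exit, n4→Exit, n6→Exit}.

4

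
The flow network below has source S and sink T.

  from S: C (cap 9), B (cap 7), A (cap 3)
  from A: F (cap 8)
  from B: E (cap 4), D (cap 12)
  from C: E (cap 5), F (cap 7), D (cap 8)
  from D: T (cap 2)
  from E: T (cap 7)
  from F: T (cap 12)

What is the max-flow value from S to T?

18

Augment S→A→F→T: bottleneck 3, flow now 3.
Augment S→B→D→T: bottleneck 2, flow now 5.
Augment S→B→E→T: bottleneck 4, flow now 9.
Augment S→C→E→T: bottleneck 3, flow now 12.
Augment S→C→F→T: bottleneck 6, flow now 18.
No augmenting path remains; maximum flow = 18.
In the residual graph, reachable from S: {S, B, D}.
Min-cut edges: S→A (3), S→C (9), B→E (4), D→T (2); capacity 3 + 9 + 4 + 2 = 18.
This cut is saturated, so no flow can exceed 18.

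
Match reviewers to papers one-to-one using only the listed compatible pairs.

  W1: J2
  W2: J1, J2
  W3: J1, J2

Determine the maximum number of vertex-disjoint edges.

2

Unit-capacity flow: source→left, listed edges, right→sink; max matching = max flow.
Augmenting path W1→J2 (+1); matched 1.
Augmenting path W2→J1 (+1); matched 2.
No augmenting path remains; maximum matching = 2.
König certificate: {J1, J2} is a vertex cover of size 2 (every listed pair touches it), so no matching can be larger.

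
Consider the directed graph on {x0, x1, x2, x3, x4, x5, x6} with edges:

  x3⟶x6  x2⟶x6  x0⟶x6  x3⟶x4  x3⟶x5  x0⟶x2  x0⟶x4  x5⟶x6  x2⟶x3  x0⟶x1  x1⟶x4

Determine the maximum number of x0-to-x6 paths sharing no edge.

2

Assign every edge capacity 1; by Menger, the answer equals the max flow.
Path x0→x6 (+1); total 1.
Path x0→x2→x6 (+1); total 2.
No residual x0→x6 path; max flow = 2.
Certifying cut of size 2: {x0→x2, x0→x6}.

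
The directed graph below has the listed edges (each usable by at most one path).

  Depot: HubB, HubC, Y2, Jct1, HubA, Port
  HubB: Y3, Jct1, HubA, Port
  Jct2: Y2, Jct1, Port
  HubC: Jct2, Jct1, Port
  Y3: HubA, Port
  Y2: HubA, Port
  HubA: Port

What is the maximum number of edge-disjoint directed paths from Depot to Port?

5

Assign every edge capacity 1; by Menger, the answer equals the max flow.
Path Depot→Port (+1); total 1.
Path Depot→HubB→Port (+1); total 2.
Path Depot→HubC→Port (+1); total 3.
Path Depot→Y2→Port (+1); total 4.
Path Depot→HubA→Port (+1); total 5.
No residual Depot→Port path; max flow = 5.
Certifying cut of size 5: {Depot→HubA, Depot→HubB, Depot→HubC, Depot→Port, Depot→Y2}.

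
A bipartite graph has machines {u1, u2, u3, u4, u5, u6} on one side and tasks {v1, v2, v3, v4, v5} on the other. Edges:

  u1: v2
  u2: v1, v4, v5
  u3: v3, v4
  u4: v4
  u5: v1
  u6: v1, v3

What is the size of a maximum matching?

Unit-capacity flow: source→left, listed edges, right→sink; max matching = max flow.
Augmenting path u1→v2 (+1); matched 1.
Augmenting path u2→v1 (+1); matched 2.
Augmenting path u3→v3 (+1); matched 3.
Augmenting path u4→v4 (+1); matched 4.
Augmenting path u5→v1→u2→v5 (+1); matched 5.
No augmenting path remains; maximum matching = 5.
König certificate: {u1, u2, v1, v3, v4} is a vertex cover of size 5 (every listed pair touches it), so no matching can be larger.

5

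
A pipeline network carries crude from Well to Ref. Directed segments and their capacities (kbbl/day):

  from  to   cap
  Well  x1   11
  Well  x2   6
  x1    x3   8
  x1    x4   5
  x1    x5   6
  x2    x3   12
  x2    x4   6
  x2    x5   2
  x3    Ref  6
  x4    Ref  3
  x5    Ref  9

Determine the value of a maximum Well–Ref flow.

17

Augment Well→x1→x3→Ref: bottleneck 6, flow now 6.
Augment Well→x1→x4→Ref: bottleneck 3, flow now 9.
Augment Well→x1→x5→Ref: bottleneck 2, flow now 11.
Augment Well→x2→x5→Ref: bottleneck 2, flow now 13.
Augment Well→x2→x3→x1→x5→Ref: bottleneck 4, flow now 17. (uses reverse residual edge)
No augmenting path remains; maximum flow = 17.
In the residual graph, reachable from Well: {Well}.
Min-cut edges: Well→x1 (11), Well→x2 (6); capacity 11 + 6 = 17.
This cut is saturated, so no flow can exceed 17.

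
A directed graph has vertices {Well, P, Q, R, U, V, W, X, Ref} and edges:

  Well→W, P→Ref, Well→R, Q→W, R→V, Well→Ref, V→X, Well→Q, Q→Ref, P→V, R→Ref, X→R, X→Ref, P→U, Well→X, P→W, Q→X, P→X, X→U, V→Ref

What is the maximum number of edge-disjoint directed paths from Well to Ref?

Assign every edge capacity 1; by Menger, the answer equals the max flow.
Path Well→Ref (+1); total 1.
Path Well→Q→Ref (+1); total 2.
Path Well→R→Ref (+1); total 3.
Path Well→X→Ref (+1); total 4.
No residual Well→Ref path; max flow = 4.
Certifying cut of size 4: {Well→Q, Well→R, Well→Ref, Well→X}.

4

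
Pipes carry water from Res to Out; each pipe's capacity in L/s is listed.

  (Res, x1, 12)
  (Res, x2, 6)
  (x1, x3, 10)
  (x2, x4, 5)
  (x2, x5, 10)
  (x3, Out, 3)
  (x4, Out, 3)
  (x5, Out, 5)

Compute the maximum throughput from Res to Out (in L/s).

Augment Res→x1→x3→Out: bottleneck 3, flow now 3.
Augment Res→x2→x4→Out: bottleneck 3, flow now 6.
Augment Res→x2→x5→Out: bottleneck 3, flow now 9.
No augmenting path remains; maximum flow = 9.
In the residual graph, reachable from Res: {Res, x1, x3}.
Min-cut edges: Res→x2 (6), x3→Out (3); capacity 6 + 3 = 9.
This cut is saturated, so no flow can exceed 9.

9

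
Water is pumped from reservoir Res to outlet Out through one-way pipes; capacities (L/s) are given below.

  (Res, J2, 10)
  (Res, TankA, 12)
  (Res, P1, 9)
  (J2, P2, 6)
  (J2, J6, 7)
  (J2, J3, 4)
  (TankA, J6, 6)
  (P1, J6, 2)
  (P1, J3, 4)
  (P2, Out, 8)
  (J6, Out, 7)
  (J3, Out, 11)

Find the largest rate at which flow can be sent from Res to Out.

21

Augment Res→J2→P2→Out: bottleneck 6, flow now 6.
Augment Res→J2→J6→Out: bottleneck 4, flow now 10.
Augment Res→TankA→J6→Out: bottleneck 3, flow now 13.
Augment Res→P1→J3→Out: bottleneck 4, flow now 17.
Augment Res→TankA→J6→J2→J3→Out: bottleneck 3, flow now 20. (uses reverse residual edge)
Augment Res→P1→J6→J2→J3→Out: bottleneck 1, flow now 21. (uses reverse residual edge)
No augmenting path remains; maximum flow = 21.
In the residual graph, reachable from Res: {Res, TankA, P1, J6}.
Min-cut edges: Res→J2 (10), P1→J3 (4), J6→Out (7); capacity 10 + 4 + 7 = 21.
This cut is saturated, so no flow can exceed 21.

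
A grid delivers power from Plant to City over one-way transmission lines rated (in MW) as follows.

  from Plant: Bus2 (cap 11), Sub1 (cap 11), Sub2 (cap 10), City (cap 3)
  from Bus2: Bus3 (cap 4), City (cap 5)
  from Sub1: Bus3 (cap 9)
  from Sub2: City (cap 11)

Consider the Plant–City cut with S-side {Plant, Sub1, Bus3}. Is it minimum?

Given cut capacity: 11 + 10 + 3 = 24.
Augment Plant→City: bottleneck 3, flow now 3.
Augment Plant→Bus2→City: bottleneck 5, flow now 8.
Augment Plant→Sub2→City: bottleneck 10, flow now 18.
No augmenting path remains; maximum flow = 18.
In the residual graph, reachable from Plant: {Plant, Bus2, Sub1, Bus3}.
Min-cut edges: Plant→Sub2 (10), Plant→City (3), Bus2→City (5); capacity 10 + 3 + 5 = 18.
Cut capacity 24 exceeds the max flow 18, so it is not minimum.

No — its capacity is 24, but the minimum cut has capacity 18.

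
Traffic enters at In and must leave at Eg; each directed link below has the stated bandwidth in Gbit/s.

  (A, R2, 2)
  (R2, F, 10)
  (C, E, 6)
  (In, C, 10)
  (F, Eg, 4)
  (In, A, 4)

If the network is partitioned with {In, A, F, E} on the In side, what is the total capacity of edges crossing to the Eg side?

Edges leaving {In, A, F, E}: In→C (10), A→R2 (2), F→Eg (4).
Cut capacity = 10 + 2 + 4 = 16.

16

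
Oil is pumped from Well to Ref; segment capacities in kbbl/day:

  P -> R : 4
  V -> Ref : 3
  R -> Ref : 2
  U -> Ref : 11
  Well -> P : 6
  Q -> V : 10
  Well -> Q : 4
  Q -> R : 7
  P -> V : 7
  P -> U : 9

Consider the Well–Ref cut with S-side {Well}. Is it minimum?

Yes — it is a minimum cut (capacity 10).

Given cut capacity: 6 + 4 = 10.
Augment Well→P→R→Ref: bottleneck 2, flow now 2.
Augment Well→P→U→Ref: bottleneck 4, flow now 6.
Augment Well→Q→V→Ref: bottleneck 3, flow now 9.
Augment Well→Q→R→P→U→Ref: bottleneck 1, flow now 10. (uses reverse residual edge)
No augmenting path remains; maximum flow = 10.
Cut capacity 10 equals the max flow, so it is a minimum cut.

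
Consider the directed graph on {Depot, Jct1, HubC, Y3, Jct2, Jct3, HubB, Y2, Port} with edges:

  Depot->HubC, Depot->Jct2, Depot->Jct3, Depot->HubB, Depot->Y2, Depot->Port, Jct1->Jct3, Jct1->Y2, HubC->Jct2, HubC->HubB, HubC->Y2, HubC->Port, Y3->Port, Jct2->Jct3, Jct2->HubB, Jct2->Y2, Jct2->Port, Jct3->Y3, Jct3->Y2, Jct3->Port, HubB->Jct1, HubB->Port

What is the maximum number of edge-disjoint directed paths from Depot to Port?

5

Assign every edge capacity 1; by Menger, the answer equals the max flow.
Path Depot→Port (+1); total 1.
Path Depot→HubC→Port (+1); total 2.
Path Depot→Jct2→Port (+1); total 3.
Path Depot→Jct3→Port (+1); total 4.
Path Depot→HubB→Port (+1); total 5.
No residual Depot→Port path; max flow = 5.
Certifying cut of size 5: {Depot→HubB, Depot→HubC, Depot→Jct2, Depot→Jct3, Depot→Port}.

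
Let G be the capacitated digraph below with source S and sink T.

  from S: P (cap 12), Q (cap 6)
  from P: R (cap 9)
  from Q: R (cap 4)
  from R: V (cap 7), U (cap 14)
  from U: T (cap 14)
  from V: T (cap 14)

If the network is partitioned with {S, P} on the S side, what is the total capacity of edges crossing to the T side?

15

Edges leaving {S, P}: S→Q (6), P→R (9).
Cut capacity = 6 + 9 = 15.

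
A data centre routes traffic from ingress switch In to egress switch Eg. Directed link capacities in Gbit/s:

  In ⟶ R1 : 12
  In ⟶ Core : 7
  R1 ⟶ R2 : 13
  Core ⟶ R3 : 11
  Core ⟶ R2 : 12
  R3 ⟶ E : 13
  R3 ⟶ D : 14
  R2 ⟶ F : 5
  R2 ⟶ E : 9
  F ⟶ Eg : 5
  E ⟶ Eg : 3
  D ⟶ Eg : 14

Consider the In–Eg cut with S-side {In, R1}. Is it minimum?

Given cut capacity: 7 + 13 = 20.
Augment In→R1→R2→F→Eg: bottleneck 5, flow now 5.
Augment In→R1→R2→E→Eg: bottleneck 3, flow now 8.
Augment In→Core→R3→D→Eg: bottleneck 7, flow now 15.
No augmenting path remains; maximum flow = 15.
In the residual graph, reachable from In: {In, R1, R2, E}.
Min-cut edges: In→Core (7), R2→F (5), E→Eg (3); capacity 7 + 5 + 3 = 15.
Cut capacity 20 exceeds the max flow 15, so it is not minimum.

No — its capacity is 20, but the minimum cut has capacity 15.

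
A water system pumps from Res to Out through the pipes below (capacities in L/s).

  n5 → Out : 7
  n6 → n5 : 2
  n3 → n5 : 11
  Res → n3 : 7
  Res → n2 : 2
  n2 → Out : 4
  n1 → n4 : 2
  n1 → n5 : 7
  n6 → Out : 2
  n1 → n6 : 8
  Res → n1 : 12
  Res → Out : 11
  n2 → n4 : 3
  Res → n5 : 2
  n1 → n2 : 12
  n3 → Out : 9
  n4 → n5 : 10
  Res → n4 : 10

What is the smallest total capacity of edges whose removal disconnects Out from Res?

Augment Res→Out: bottleneck 11, flow now 11.
Augment Res→n2→Out: bottleneck 2, flow now 13.
Augment Res→n3→Out: bottleneck 7, flow now 20.
Augment Res→n5→Out: bottleneck 2, flow now 22.
Augment Res→n1→n2→Out: bottleneck 2, flow now 24.
Augment Res→n1→n5→Out: bottleneck 5, flow now 29.
Augment Res→n1→n6→Out: bottleneck 2, flow now 31.
No augmenting path remains; maximum flow = 31.
By max-flow min-cut, the minimum cut capacity equals the max flow.
In the residual graph, reachable from Res: {Res, n1, n2, n4, n5, n6}.
Min-cut edges: Res→n3 (7), Res→Out (11), n2→Out (4), n5→Out (7), n6→Out (2); capacity 7 + 11 + 4 + 7 + 2 = 31.

31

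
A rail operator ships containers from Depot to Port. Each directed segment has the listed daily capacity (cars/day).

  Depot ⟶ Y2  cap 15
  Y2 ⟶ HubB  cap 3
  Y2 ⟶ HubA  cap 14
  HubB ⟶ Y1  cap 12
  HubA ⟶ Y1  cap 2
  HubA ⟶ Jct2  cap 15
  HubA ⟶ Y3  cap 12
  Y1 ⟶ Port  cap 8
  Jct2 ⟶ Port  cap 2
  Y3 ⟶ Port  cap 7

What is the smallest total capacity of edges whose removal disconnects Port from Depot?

Augment Depot→Y2→HubB→Y1→Port: bottleneck 3, flow now 3.
Augment Depot→Y2→HubA→Y1→Port: bottleneck 2, flow now 5.
Augment Depot→Y2→HubA→Jct2→Port: bottleneck 2, flow now 7.
Augment Depot→Y2→HubA→Y3→Port: bottleneck 7, flow now 14.
No augmenting path remains; maximum flow = 14.
By max-flow min-cut, the minimum cut capacity equals the max flow.
In the residual graph, reachable from Depot: {Depot, Y2, HubA, Jct2, Y3}.
Min-cut edges: Y2→HubB (3), HubA→Y1 (2), Jct2→Port (2), Y3→Port (7); capacity 3 + 2 + 2 + 7 = 14.

14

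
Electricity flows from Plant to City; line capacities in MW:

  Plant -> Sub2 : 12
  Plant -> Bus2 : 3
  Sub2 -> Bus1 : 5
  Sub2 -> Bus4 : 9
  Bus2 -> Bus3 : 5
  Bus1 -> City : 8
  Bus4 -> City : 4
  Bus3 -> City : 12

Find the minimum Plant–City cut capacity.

Augment Plant→Sub2→Bus1→City: bottleneck 5, flow now 5.
Augment Plant→Sub2→Bus4→City: bottleneck 4, flow now 9.
Augment Plant→Bus2→Bus3→City: bottleneck 3, flow now 12.
No augmenting path remains; maximum flow = 12.
By max-flow min-cut, the minimum cut capacity equals the max flow.
In the residual graph, reachable from Plant: {Plant, Sub2, Bus4}.
Min-cut edges: Plant→Bus2 (3), Sub2→Bus1 (5), Bus4→City (4); capacity 3 + 5 + 4 = 12.

12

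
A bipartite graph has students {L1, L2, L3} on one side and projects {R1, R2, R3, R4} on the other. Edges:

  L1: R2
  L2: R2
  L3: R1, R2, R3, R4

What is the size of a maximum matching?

Unit-capacity flow: source→left, listed edges, right→sink; max matching = max flow.
Augmenting path L1→R2 (+1); matched 1.
Augmenting path L3→R1 (+1); matched 2.
No augmenting path remains; maximum matching = 2.
König certificate: {L3, R2} is a vertex cover of size 2 (every listed pair touches it), so no matching can be larger.

2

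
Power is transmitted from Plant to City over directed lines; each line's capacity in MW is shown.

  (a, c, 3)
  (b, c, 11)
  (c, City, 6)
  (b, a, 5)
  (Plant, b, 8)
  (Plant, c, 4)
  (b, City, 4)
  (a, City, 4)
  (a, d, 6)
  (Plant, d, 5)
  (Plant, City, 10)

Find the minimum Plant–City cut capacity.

Augment Plant→City: bottleneck 10, flow now 10.
Augment Plant→b→City: bottleneck 4, flow now 14.
Augment Plant→c→City: bottleneck 4, flow now 18.
Augment Plant→b→a→City: bottleneck 4, flow now 22.
No augmenting path remains; maximum flow = 22.
By max-flow min-cut, the minimum cut capacity equals the max flow.
In the residual graph, reachable from Plant: {Plant, d}.
Min-cut edges: Plant→b (8), Plant→c (4), Plant→City (10); capacity 8 + 4 + 10 = 22.

22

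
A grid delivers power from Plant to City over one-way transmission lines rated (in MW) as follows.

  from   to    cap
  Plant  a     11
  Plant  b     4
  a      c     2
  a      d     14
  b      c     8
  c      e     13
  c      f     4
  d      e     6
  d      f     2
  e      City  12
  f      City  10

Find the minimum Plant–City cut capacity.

Augment Plant→a→c→e→City: bottleneck 2, flow now 2.
Augment Plant→a→d→e→City: bottleneck 6, flow now 8.
Augment Plant→a→d→f→City: bottleneck 2, flow now 10.
Augment Plant→b→c→e→City: bottleneck 4, flow now 14.
No augmenting path remains; maximum flow = 14.
By max-flow min-cut, the minimum cut capacity equals the max flow.
In the residual graph, reachable from Plant: {Plant, a, d}.
Min-cut edges: Plant→b (4), a→c (2), d→e (6), d→f (2); capacity 4 + 2 + 6 + 2 = 14.

14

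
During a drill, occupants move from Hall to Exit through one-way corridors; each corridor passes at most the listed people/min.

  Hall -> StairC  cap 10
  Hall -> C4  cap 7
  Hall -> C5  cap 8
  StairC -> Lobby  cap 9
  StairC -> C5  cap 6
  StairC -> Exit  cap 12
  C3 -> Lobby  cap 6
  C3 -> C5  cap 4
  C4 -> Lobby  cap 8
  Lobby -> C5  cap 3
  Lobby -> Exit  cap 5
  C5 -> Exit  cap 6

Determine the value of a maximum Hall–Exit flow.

21

Augment Hall→StairC→Exit: bottleneck 10, flow now 10.
Augment Hall→C5→Exit: bottleneck 6, flow now 16.
Augment Hall→C4→Lobby→Exit: bottleneck 5, flow now 21.
No augmenting path remains; maximum flow = 21.
In the residual graph, reachable from Hall: {Hall, C4, Lobby, C5}.
Min-cut edges: Hall→StairC (10), Lobby→Exit (5), C5→Exit (6); capacity 10 + 5 + 6 = 21.
This cut is saturated, so no flow can exceed 21.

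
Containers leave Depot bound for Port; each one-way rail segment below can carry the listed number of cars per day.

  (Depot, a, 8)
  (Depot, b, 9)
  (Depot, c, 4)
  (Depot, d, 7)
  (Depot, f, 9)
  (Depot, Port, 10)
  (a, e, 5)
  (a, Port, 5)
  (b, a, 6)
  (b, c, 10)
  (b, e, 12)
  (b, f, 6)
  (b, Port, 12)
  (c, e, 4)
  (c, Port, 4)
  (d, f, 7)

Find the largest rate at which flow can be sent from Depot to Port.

28

Augment Depot→Port: bottleneck 10, flow now 10.
Augment Depot→a→Port: bottleneck 5, flow now 15.
Augment Depot→b→Port: bottleneck 9, flow now 24.
Augment Depot→c→Port: bottleneck 4, flow now 28.
No augmenting path remains; maximum flow = 28.
In the residual graph, reachable from Depot: {Depot, a, d, e, f}.
Min-cut edges: Depot→b (9), Depot→c (4), Depot→Port (10), a→Port (5); capacity 9 + 4 + 10 + 5 = 28.
This cut is saturated, so no flow can exceed 28.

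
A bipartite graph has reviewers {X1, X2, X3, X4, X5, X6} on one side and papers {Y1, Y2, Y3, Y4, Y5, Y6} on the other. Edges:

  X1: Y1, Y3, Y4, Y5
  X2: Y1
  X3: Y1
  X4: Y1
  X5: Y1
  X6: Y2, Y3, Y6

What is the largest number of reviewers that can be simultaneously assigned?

Unit-capacity flow: source→left, listed edges, right→sink; max matching = max flow.
Augmenting path X1→Y1 (+1); matched 1.
Augmenting path X6→Y2 (+1); matched 2.
Augmenting path X2→Y1→X1→Y3 (+1); matched 3.
No augmenting path remains; maximum matching = 3.
König certificate: {X1, X6, Y1} is a vertex cover of size 3 (every listed pair touches it), so no matching can be larger.

3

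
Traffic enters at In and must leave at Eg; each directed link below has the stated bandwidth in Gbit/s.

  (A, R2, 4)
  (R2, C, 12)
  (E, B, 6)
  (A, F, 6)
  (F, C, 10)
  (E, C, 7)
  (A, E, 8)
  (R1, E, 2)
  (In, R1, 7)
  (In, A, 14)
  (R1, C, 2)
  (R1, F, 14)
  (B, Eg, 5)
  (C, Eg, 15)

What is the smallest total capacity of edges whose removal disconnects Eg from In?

Augment In→R1→C→Eg: bottleneck 2, flow now 2.
Augment In→A→F→C→Eg: bottleneck 6, flow now 8.
Augment In→A→R2→C→Eg: bottleneck 4, flow now 12.
Augment In→A→E→C→Eg: bottleneck 3, flow now 15.
Augment In→A→E→B→Eg: bottleneck 1, flow now 16.
Augment In→R1→E→B→Eg: bottleneck 2, flow now 18.
Augment In→R1→F→A→E→B→Eg: bottleneck 2, flow now 20. (uses reverse residual edge)
No augmenting path remains; maximum flow = 20.
By max-flow min-cut, the minimum cut capacity equals the max flow.
In the residual graph, reachable from In: {In, A, R1, F, R2, E, C, B}.
Min-cut edges: C→Eg (15), B→Eg (5); capacity 15 + 5 = 20.

20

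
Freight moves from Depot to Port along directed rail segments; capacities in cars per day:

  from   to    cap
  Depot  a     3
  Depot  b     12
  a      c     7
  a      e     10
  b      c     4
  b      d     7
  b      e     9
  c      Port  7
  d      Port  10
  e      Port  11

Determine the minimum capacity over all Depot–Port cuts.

Augment Depot→a→c→Port: bottleneck 3, flow now 3.
Augment Depot→b→c→Port: bottleneck 4, flow now 7.
Augment Depot→b→d→Port: bottleneck 7, flow now 14.
Augment Depot→b→e→Port: bottleneck 1, flow now 15.
No augmenting path remains; maximum flow = 15.
By max-flow min-cut, the minimum cut capacity equals the max flow.
In the residual graph, reachable from Depot: {Depot}.
Min-cut edges: Depot→a (3), Depot→b (12); capacity 3 + 12 = 15.

15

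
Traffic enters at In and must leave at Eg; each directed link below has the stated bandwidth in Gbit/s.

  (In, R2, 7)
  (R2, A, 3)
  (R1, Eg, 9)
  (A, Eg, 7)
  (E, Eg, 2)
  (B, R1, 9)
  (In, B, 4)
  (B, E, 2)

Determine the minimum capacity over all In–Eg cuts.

7

Augment In→R2→A→Eg: bottleneck 3, flow now 3.
Augment In→B→E→Eg: bottleneck 2, flow now 5.
Augment In→B→R1→Eg: bottleneck 2, flow now 7.
No augmenting path remains; maximum flow = 7.
By max-flow min-cut, the minimum cut capacity equals the max flow.
In the residual graph, reachable from In: {In, R2}.
Min-cut edges: In→B (4), R2→A (3); capacity 4 + 3 = 7.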